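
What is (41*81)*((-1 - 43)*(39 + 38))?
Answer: -11251548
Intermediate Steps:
(41*81)*((-1 - 43)*(39 + 38)) = 3321*(-44*77) = 3321*(-3388) = -11251548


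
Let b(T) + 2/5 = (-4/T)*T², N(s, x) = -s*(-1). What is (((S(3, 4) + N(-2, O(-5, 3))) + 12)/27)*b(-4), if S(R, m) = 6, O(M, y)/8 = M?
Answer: 416/45 ≈ 9.2444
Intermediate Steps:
O(M, y) = 8*M
N(s, x) = s
b(T) = -⅖ - 4*T (b(T) = -⅖ + (-4/T)*T² = -⅖ - 4*T)
(((S(3, 4) + N(-2, O(-5, 3))) + 12)/27)*b(-4) = (((6 - 2) + 12)/27)*(-⅖ - 4*(-4)) = ((4 + 12)*(1/27))*(-⅖ + 16) = (16*(1/27))*(78/5) = (16/27)*(78/5) = 416/45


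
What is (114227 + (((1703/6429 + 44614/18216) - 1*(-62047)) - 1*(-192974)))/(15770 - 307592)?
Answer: -7207199384321/5695911364968 ≈ -1.2653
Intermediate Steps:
(114227 + (((1703/6429 + 44614/18216) - 1*(-62047)) - 1*(-192974)))/(15770 - 307592) = (114227 + (((1703*(1/6429) + 44614*(1/18216)) + 62047) + 192974))/(-291822) = (114227 + (((1703/6429 + 22307/9108) + 62047) + 192974))*(-1/291822) = (114227 + ((52974209/19518444 + 62047) + 192974))*(-1/291822) = (114227 + (1211113869077/19518444 + 192974))*(-1/291822) = (114227 + 4977666081533/19518444)*(-1/291822) = (7207199384321/19518444)*(-1/291822) = -7207199384321/5695911364968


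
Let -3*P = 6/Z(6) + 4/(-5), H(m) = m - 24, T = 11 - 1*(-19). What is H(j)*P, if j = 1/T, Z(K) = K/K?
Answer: 9347/225 ≈ 41.542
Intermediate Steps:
Z(K) = 1
T = 30 (T = 11 + 19 = 30)
j = 1/30 ≈ 0.033333
H(m) = -24 + m
P = -26/15 (P = -(6/1 + 4/(-5))/3 = -(6*1 + 4*(-1/5))/3 = -(6 - 4/5)/3 = -1/3*26/5 = -26/15 ≈ -1.7333)
H(j)*P = (-24 + 1/30)*(-26/15) = -719/30*(-26/15) = 9347/225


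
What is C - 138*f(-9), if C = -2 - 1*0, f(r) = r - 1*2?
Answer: 1516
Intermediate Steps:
f(r) = -2 + r (f(r) = r - 2 = -2 + r)
C = -2 (C = -2 + 0 = -2)
C - 138*f(-9) = -2 - 138*(-2 - 9) = -2 - 138*(-11) = -2 + 1518 = 1516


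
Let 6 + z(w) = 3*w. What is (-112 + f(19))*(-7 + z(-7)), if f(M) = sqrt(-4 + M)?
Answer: 3808 - 34*sqrt(15) ≈ 3676.3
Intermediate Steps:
z(w) = -6 + 3*w
(-112 + f(19))*(-7 + z(-7)) = (-112 + sqrt(-4 + 19))*(-7 + (-6 + 3*(-7))) = (-112 + sqrt(15))*(-7 + (-6 - 21)) = (-112 + sqrt(15))*(-7 - 27) = (-112 + sqrt(15))*(-34) = 3808 - 34*sqrt(15)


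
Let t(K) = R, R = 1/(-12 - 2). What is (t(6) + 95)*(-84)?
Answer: -7974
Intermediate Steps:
R = -1/14 (R = 1/(-14) = -1/14 ≈ -0.071429)
t(K) = -1/14
(t(6) + 95)*(-84) = (-1/14 + 95)*(-84) = (1329/14)*(-84) = -7974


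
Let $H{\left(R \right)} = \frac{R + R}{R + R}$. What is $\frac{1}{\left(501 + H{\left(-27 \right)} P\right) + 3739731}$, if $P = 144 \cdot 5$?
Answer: $\frac{1}{3740952} \approx 2.6731 \cdot 10^{-7}$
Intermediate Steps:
$H{\left(R \right)} = 1$ ($H{\left(R \right)} = \frac{2 R}{2 R} = 2 R \frac{1}{2 R} = 1$)
$P = 720$
$\frac{1}{\left(501 + H{\left(-27 \right)} P\right) + 3739731} = \frac{1}{\left(501 + 1 \cdot 720\right) + 3739731} = \frac{1}{\left(501 + 720\right) + 3739731} = \frac{1}{1221 + 3739731} = \frac{1}{3740952}$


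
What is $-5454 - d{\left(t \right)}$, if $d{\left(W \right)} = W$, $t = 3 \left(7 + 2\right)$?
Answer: $-5481$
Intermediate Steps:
$t = 27$ ($t = 3 \cdot 9 = 27$)
$-5454 - d{\left(t \right)} = -5454 - 27 = -5481$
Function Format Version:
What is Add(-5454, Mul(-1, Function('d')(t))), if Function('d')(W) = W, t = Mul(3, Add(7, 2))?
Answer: -5481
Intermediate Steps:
t = 27 (t = Mul(3, 9) = 27)
Add(-5454, Mul(-1, Function('d')(t))) = Add(-5454, Mul(-1, 27)) = Add(-5454, -27) = -5481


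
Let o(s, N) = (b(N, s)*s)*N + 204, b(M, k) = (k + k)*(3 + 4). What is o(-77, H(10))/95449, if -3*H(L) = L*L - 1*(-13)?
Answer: -9379066/286347 ≈ -32.754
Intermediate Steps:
b(M, k) = 14*k (b(M, k) = (2*k)*7 = 14*k)
H(L) = -13/3 - L²/3 (H(L) = -(L*L - 1*(-13))/3 = -(L² + 13)/3 = -(13 + L²)/3 = -13/3 - L²/3)
o(s, N) = 204 + 14*N*s² (o(s, N) = ((14*s)*s)*N + 204 = (14*s²)*N + 204 = 14*N*s² + 204 = 204 + 14*N*s²)
o(-77, H(10))/95449 = (204 + 14*(-13/3 - ⅓*10²)*(-77)²)/95449 = (204 + 14*(-13/3 - ⅓*100)*5929)*(1/95449) = (204 + 14*(-13/3 - 100/3)*5929)*(1/95449) = (204 + 14*(-113/3)*5929)*(1/95449) = (204 - 9379678/3)*(1/95449) = -9379066/3*1/95449 = -9379066/286347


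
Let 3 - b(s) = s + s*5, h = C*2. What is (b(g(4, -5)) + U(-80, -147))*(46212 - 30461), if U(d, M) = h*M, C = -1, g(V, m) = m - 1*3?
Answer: 5434095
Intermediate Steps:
g(V, m) = -3 + m (g(V, m) = m - 3 = -3 + m)
h = -2 (h = -1*2 = -2)
U(d, M) = -2*M
b(s) = 3 - 6*s (b(s) = 3 - (s + s*5) = 3 - (s + 5*s) = 3 - 6*s)
(b(g(4, -5)) + U(-80, -147))*(46212 - 30461) = ((3 - 6*(-3 - 5)) - 2*(-147))*(46212 - 30461) = ((3 - 6*(-8)) + 294)*15751 = ((3 + 48) + 294)*15751 = (51 + 294)*15751 = 345*15751 = 5434095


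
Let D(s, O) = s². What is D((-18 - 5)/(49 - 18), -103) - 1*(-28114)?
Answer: 27018083/961 ≈ 28115.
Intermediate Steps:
D((-18 - 5)/(49 - 18), -103) - 1*(-28114) = ((-18 - 5)/(49 - 18))² - 1*(-28114) = (-23/31)² + 28114 = 529/961 + 28114 = 27018083/961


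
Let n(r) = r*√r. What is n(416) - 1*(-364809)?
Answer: 364809 + 1664*√26 ≈ 3.7329e+5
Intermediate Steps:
n(r) = r^(3/2)
n(416) - 1*(-364809) = 416^(3/2) - 1*(-364809) = 1664*√26 + 364809 = 364809 + 1664*√26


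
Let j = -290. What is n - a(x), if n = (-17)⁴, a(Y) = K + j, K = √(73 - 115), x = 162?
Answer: 83811 - I*√42 ≈ 83811.0 - 6.4807*I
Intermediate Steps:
K = I*√42 (K = √(-42) = I*√42 ≈ 6.4807*I)
a(Y) = -290 + I*√42 (a(Y) = I*√42 - 290 = -290 + I*√42)
n = 83521
n - a(x) = 83521 - (-290 + I*√42) = 83521 + (290 - I*√42) = 83811 - I*√42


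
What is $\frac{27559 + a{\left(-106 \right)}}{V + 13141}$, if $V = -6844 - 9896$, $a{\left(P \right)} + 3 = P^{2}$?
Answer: $- \frac{38792}{3599} \approx -10.779$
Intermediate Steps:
$a{\left(P \right)} = -3 + P^{2}$
$V = -16740$ ($V = -6844 - 9896 = -16740$)
$\frac{27559 + a{\left(-106 \right)}}{V + 13141} = \frac{27559 - \left(3 - \left(-106\right)^{2}\right)}{-16740 + 13141} = \frac{27559 + \left(-3 + 11236\right)}{-3599} = \left(27559 + 11233\right) \left(- \frac{1}{3599}\right) = 38792 \left(- \frac{1}{3599}\right) = - \frac{38792}{3599}$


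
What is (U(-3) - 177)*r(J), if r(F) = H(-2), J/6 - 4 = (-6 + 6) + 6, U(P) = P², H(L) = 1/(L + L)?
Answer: 42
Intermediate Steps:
H(L) = 1/(2*L)
J = 60 (J = 24 + 6*((-6 + 6) + 6) = 24 + 6*(0 + 6) = 24 + 6*6 = 24 + 36 = 60)
r(F) = -¼ (r(F) = (½)/(-2) = (½)*(-½) = -¼)
(U(-3) - 177)*r(J) = ((-3)² - 177)*(-¼) = (9 - 177)*(-¼) = -168*(-¼) = 42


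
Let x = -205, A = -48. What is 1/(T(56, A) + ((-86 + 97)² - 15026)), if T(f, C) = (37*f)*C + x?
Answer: -1/114566 ≈ -8.7286e-6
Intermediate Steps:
T(f, C) = -205 + 37*C*f (T(f, C) = (37*f)*C - 205 = 37*C*f - 205 = -205 + 37*C*f)
1/(T(56, A) + ((-86 + 97)² - 15026)) = 1/((-205 + 37*(-48)*56) + ((-86 + 97)² - 15026)) = 1/((-205 - 99456) + (11² - 15026)) = 1/(-99661 + (121 - 15026)) = 1/(-99661 - 14905) = 1/(-114566) = -1/114566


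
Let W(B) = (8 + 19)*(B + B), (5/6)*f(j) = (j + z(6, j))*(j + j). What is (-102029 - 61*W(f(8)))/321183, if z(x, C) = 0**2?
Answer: -3039937/1605915 ≈ -1.8930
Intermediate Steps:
z(x, C) = 0
f(j) = 12*j**2/5 (f(j) = 6*((j + 0)*(j + j))/5 = 6*(j*(2*j))/5 = 6*(2*j**2)/5 = 12*j**2/5)
W(B) = 54*B (W(B) = 27*(2*B) = 54*B)
(-102029 - 61*W(f(8)))/321183 = (-102029 - 3294*(12/5)*8**2)/321183 = (-102029 - 3294*(12/5)*64)*(1/321183) = (-102029 - 3294*768/5)*(1/321183) = (-102029 - 61*41472/5)*(1/321183) = (-102029 - 2529792/5)*(1/321183) = -3039937/5*1/321183 = -3039937/1605915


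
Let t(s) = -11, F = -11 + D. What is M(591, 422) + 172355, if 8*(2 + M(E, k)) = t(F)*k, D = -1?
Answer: 687091/4 ≈ 1.7177e+5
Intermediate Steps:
F = -12 (F = -11 - 1 = -12)
M(E, k) = -2 - 11*k/8 (M(E, k) = -2 + (-11*k)/8 = -2 - 11*k/8)
M(591, 422) + 172355 = (-2 - 11/8*422) + 172355 = (-2 - 2321/4) + 172355 = -2329/4 + 172355 = 687091/4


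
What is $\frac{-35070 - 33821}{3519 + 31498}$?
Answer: $- \frac{68891}{35017} \approx -1.9674$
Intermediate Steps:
$\frac{-35070 - 33821}{3519 + 31498} = - \frac{68891}{35017}$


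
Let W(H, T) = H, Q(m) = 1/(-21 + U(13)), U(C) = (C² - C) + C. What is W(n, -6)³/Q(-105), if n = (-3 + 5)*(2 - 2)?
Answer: 0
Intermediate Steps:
U(C) = C²
Q(m) = 1/148 (Q(m) = 1/(-21 + 13²) = 1/(-21 + 169) = 1/148)
n = 0 (n = 2*0 = 0)
W(n, -6)³/Q(-105) = 0³/(1/148) = 0*148 = 0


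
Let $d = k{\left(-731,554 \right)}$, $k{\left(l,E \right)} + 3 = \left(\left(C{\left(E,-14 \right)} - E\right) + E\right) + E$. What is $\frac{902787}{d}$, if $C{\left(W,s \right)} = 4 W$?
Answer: $\frac{902787}{2767} \approx 326.27$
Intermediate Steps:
$k{\left(l,E \right)} = -3 + 5 E$ ($k{\left(l,E \right)} = -3 + \left(\left(\left(4 E - E\right) + E\right) + E\right) = -3 + \left(\left(3 E + E\right) + E\right) = -3 + \left(4 E + E\right) = -3 + 5 E$)
$d = 2767$ ($d = -3 + 5 \cdot 554 = -3 + 2770 = 2767$)
$\frac{902787}{d} = \frac{902787}{2767}$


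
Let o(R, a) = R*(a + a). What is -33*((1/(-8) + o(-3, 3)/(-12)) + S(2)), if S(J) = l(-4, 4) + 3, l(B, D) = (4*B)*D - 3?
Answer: 16533/8 ≈ 2066.6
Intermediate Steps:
o(R, a) = 2*R*a (o(R, a) = R*(2*a) = 2*R*a)
l(B, D) = -3 + 4*B*D (l(B, D) = 4*B*D - 3 = -3 + 4*B*D)
S(J) = -64 (S(J) = (-3 + 4*(-4)*4) + 3 = (-3 - 64) + 3 = -67 + 3 = -64)
-33*((1/(-8) + o(-3, 3)/(-12)) + S(2)) = -33*((1/(-8) + (2*(-3)*3)/(-12)) - 64) = -33*((1*(-⅛) - 18*(-1/12)) - 64) = -33*((-⅛ + 3/2) - 64) = -33*(11/8 - 64) = -33*(-501/8) = 16533/8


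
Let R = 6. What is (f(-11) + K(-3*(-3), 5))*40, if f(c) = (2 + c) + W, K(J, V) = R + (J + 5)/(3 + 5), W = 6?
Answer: 190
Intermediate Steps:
K(J, V) = 53/8 + J/8 (K(J, V) = 6 + (J + 5)/(3 + 5) = 6 + (5 + J)/8 = 6 + (5 + J)*(1/8) = 6 + (5/8 + J/8) = 53/8 + J/8)
f(c) = 8 + c (f(c) = (2 + c) + 6 = 8 + c)
(f(-11) + K(-3*(-3), 5))*40 = ((8 - 11) + (53/8 + (-3*(-3))/8))*40 = (-3 + (53/8 + (1/8)*9))*40 = (-3 + (53/8 + 9/8))*40 = (-3 + 31/4)*40 = (19/4)*40 = 190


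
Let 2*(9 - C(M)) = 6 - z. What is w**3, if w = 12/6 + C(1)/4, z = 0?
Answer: 343/8 ≈ 42.875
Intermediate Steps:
C(M) = 6 (C(M) = 9 - (6 - 1*0)/2 = 9 - (6 + 0)/2 = 9 - 1/2*6 = 9 - 3 = 6)
w = 7/2 (w = 12/6 + 6/4 = 12*(1/6) + 6*(1/4) = 2 + 3/2 = 7/2 ≈ 3.5000)
w**3 = (7/2)**3 = 343/8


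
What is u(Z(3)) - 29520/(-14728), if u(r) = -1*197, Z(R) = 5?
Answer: -358987/1841 ≈ -195.00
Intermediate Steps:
u(r) = -197
u(Z(3)) - 29520/(-14728) = -197 - 29520/(-14728) = -197 - 29520*(-1/14728) = -197 + 3690/1841 = -358987/1841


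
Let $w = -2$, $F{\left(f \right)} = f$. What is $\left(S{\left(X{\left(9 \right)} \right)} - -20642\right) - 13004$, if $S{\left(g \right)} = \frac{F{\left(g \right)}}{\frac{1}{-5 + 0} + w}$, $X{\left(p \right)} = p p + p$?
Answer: $\frac{83568}{11} \approx 7597.1$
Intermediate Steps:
$X{\left(p \right)} = p + p^{2}$ ($X{\left(p \right)} = p^{2} + p = p + p^{2}$)
$S{\left(g \right)} = - \frac{5 g}{11}$ ($S{\left(g \right)} = \frac{g}{\frac{1}{-5 + 0} - 2} = \frac{g}{\frac{1}{-5} - 2} = \frac{g}{- \frac{1}{5} - 2} = \frac{g}{- \frac{11}{5}} = g \left(- \frac{5}{11}\right) = - \frac{5 g}{11}$)
$\left(S{\left(X{\left(9 \right)} \right)} - -20642\right) - 13004 = \left(- \frac{5 \cdot 9 \left(1 + 9\right)}{11} - -20642\right) - 13004 = \left(- \frac{5 \cdot 9 \cdot 10}{11} + 20642\right) - 13004 = \left(\left(- \frac{5}{11}\right) 90 + 20642\right) - 13004 = \left(- \frac{450}{11} + 20642\right) - 13004 = \frac{226612}{11} - 13004 = \frac{83568}{11}$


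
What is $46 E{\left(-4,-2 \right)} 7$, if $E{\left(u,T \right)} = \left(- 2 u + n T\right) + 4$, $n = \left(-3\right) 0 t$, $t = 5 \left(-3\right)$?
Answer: $3864$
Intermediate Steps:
$t = -15$
$n = 0$ ($n = \left(-3\right) 0 \left(-15\right) = 0 \left(-15\right) = 0$)
$E{\left(u,T \right)} = 4 - 2 u$ ($E{\left(u,T \right)} = \left(- 2 u + 0 T\right) + 4 = \left(- 2 u + 0\right) + 4 = - 2 u + 4 = 4 - 2 u$)
$46 E{\left(-4,-2 \right)} 7 = 46 \left(4 - -8\right) 7 = 46 \left(4 + 8\right) 7 = 46 \cdot 12 \cdot 7 = 552 \cdot 7 = 3864$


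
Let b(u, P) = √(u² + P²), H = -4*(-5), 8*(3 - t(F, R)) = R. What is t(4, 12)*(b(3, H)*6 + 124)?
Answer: 186 + 9*√409 ≈ 368.01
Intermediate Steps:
t(F, R) = 3 - R/8
H = 20
b(u, P) = √(P² + u²)
t(4, 12)*(b(3, H)*6 + 124) = (3 - ⅛*12)*(√(20² + 3²)*6 + 124) = (3 - 3/2)*(√(400 + 9)*6 + 124) = 3*(√409*6 + 124)/2 = 3*(6*√409 + 124)/2 = 3*(124 + 6*√409)/2 = 186 + 9*√409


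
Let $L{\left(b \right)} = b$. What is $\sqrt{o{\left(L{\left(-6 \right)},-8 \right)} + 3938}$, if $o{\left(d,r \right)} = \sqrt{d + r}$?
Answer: $\sqrt{3938 + i \sqrt{14}} \approx 62.753 + 0.0298 i$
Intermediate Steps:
$\sqrt{o{\left(L{\left(-6 \right)},-8 \right)} + 3938} = \sqrt{\sqrt{-6 - 8} + 3938} = \sqrt{\sqrt{-14} + 3938} = \sqrt{i \sqrt{14} + 3938} = \sqrt{3938 + i \sqrt{14}}$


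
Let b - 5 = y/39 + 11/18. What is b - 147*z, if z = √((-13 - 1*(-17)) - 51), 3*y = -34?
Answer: 415/78 - 147*I*√47 ≈ 5.3205 - 1007.8*I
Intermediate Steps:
y = -34/3 (y = (⅓)*(-34) = -34/3 ≈ -11.333)
z = I*√47 (z = √((-13 + 17) - 51) = √(4 - 51) = √(-47) = I*√47 ≈ 6.8557*I)
b = 415/78 (b = 5 + (-34/3/39 + 11/18) = 5 + (-34/3*1/39 + 11*(1/18)) = 5 + (-34/117 + 11/18) = 5 + 25/78 = 415/78 ≈ 5.3205)
b - 147*z = 415/78 - 147*I*√47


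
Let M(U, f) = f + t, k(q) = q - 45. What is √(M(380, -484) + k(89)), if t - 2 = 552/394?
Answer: I*√16943970/197 ≈ 20.895*I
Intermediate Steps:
k(q) = -45 + q
t = 670/197 (t = 2 + 552/394 = 2 + 552*(1/394) = 2 + 276/197 = 670/197 ≈ 3.4010)
M(U, f) = 670/197 + f (M(U, f) = f + 670/197 = 670/197 + f)
√(M(380, -484) + k(89)) = √((670/197 - 484) + (-45 + 89)) = √(-94678/197 + 44) = √(-86010/197) = I*√16943970/197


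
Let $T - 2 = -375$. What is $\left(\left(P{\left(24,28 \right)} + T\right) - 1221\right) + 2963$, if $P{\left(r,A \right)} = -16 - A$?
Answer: $1325$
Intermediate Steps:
$T = -373$ ($T = 2 - 375 = -373$)
$\left(\left(P{\left(24,28 \right)} + T\right) - 1221\right) + 2963 = \left(\left(\left(-16 - 28\right) - 373\right) - 1221\right) + 2963 = \left(\left(-44 - 373\right) - 1221\right) + 2963 = \left(-417 - 1221\right) + 2963 = -1638 + 2963 = 1325$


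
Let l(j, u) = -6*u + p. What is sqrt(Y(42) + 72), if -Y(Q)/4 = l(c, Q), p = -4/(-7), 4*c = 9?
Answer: 2*sqrt(13202)/7 ≈ 32.829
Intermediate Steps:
c = 9/4 (c = (1/4)*9 = 9/4 ≈ 2.2500)
p = 4/7 (p = -4*(-1/7) = 4/7 ≈ 0.57143)
l(j, u) = 4/7 - 6*u (l(j, u) = -6*u + 4/7 = 4/7 - 6*u)
Y(Q) = -16/7 + 24*Q (Y(Q) = -4*(4/7 - 6*Q) = -16/7 + 24*Q)
sqrt(Y(42) + 72) = sqrt((-16/7 + 24*42) + 72) = sqrt((-16/7 + 1008) + 72) = sqrt(7040/7 + 72) = sqrt(7544/7) = 2*sqrt(13202)/7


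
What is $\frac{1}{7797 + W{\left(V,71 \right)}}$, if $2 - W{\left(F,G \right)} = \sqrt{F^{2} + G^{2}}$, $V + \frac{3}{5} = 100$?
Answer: $\frac{194975}{1520236991} + \frac{355 \sqrt{74}}{1520236991} \approx 0.00013026$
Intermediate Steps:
$V = \frac{497}{5}$ ($V = - \frac{3}{5} + 100 = \frac{497}{5} \approx 99.4$)
$W{\left(F,G \right)} = 2 - \sqrt{F^{2} + G^{2}}$
$\frac{1}{7797 + W{\left(V,71 \right)}} = \frac{1}{7797 + \left(2 - \sqrt{\left(\frac{497}{5}\right)^{2} + 71^{2}}\right)} = \frac{1}{7797 + \left(2 - \sqrt{\frac{247009}{25} + 5041}\right)} = \frac{1}{7797 + \left(2 - \sqrt{\frac{373034}{25}}\right)} = \frac{1}{7797 + \left(2 - \frac{71 \sqrt{74}}{5}\right)} = \frac{1}{7799 - \frac{71 \sqrt{74}}{5}}$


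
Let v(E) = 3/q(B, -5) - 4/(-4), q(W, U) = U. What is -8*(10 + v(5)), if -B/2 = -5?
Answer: -416/5 ≈ -83.200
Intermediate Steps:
B = 10 (B = -2*(-5) = 10)
v(E) = 2/5 (v(E) = 3/(-5) - 4/(-4) = 3*(-1/5) - 4*(-1/4) = -3/5 + 1 = 2/5)
-8*(10 + v(5)) = -8*(10 + 2/5) = -8*52/5 = -416/5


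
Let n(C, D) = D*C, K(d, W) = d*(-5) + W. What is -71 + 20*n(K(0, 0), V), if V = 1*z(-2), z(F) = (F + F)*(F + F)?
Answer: -71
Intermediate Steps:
K(d, W) = W - 5*d (K(d, W) = -5*d + W = W - 5*d)
z(F) = 4*F² (z(F) = (2*F)*(2*F) = 4*F²)
V = 16 (V = 1*(4*(-2)²) = 1*(4*4) = 1*16 = 16)
n(C, D) = C*D
-71 + 20*n(K(0, 0), V) = -71 + 20*((0 - 5*0)*16) = -71 + 20*((0 + 0)*16) = -71 + 20*(0*16) = -71 + 20*0 = -71 + 0 = -71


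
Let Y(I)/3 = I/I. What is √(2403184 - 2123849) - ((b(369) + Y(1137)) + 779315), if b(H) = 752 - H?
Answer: -779701 + √279335 ≈ -7.7917e+5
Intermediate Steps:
Y(I) = 3 (Y(I) = 3*(I/I) = 3*1 = 3)
√(2403184 - 2123849) - ((b(369) + Y(1137)) + 779315) = √(2403184 - 2123849) - (((752 - 1*369) + 3) + 779315) = √279335 - (((752 - 369) + 3) + 779315) = √279335 - ((383 + 3) + 779315) = √279335 - (386 + 779315) = √279335 - 1*779701 = √279335 - 779701 = -779701 + √279335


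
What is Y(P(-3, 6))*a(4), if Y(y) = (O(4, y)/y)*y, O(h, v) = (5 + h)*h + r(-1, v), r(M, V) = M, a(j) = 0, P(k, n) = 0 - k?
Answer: 0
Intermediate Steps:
P(k, n) = -k
O(h, v) = -1 + h*(5 + h) (O(h, v) = (5 + h)*h - 1 = h*(5 + h) - 1 = -1 + h*(5 + h))
Y(y) = 35 (Y(y) = ((-1 + 4² + 5*4)/y)*y = ((-1 + 16 + 20)/y)*y = (35/y)*y = 35)
Y(P(-3, 6))*a(4) = 35*0 = 0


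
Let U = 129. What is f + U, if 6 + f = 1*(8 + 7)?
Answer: 138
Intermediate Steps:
f = 9 (f = -6 + 1*(8 + 7) = -6 + 1*15 = -6 + 15 = 9)
f + U = 9 + 129 = 138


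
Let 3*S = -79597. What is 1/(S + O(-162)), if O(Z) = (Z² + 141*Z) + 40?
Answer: -3/69271 ≈ -4.3308e-5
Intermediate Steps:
S = -79597/3 (S = (⅓)*(-79597) = -79597/3 ≈ -26532.)
O(Z) = 40 + Z² + 141*Z
1/(S + O(-162)) = 1/(-79597/3 + (40 + (-162)² + 141*(-162))) = 1/(-79597/3 + (40 + 26244 - 22842)) = 1/(-79597/3 + 3442) = 1/(-69271/3) = -3/69271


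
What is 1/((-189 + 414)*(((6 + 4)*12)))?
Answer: 1/27000 ≈ 3.7037e-5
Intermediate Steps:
1/((-189 + 414)*(((6 + 4)*12))) = 1/(225*((10*12))) = (1/225)/120 = (1/225)*(1/120) = 1/27000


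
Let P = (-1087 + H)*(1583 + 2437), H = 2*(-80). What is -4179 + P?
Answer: -5017119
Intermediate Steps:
H = -160
P = -5012940 (P = (-1087 - 160)*(1583 + 2437) = -1247*4020 = -5012940)
-4179 + P = -4179 - 5012940 = -5017119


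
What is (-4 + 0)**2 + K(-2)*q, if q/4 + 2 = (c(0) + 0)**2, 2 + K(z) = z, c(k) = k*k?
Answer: 48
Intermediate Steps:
c(k) = k**2
K(z) = -2 + z
q = -8 (q = -8 + 4*(0**2 + 0)**2 = -8 + 4*(0 + 0)**2 = -8 + 4*0**2 = -8 + 4*0 = -8 + 0 = -8)
(-4 + 0)**2 + K(-2)*q = (-4 + 0)**2 + (-2 - 2)*(-8) = (-4)**2 - 4*(-8) = 16 + 32 = 48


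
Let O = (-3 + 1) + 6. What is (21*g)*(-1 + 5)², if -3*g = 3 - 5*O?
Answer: 1904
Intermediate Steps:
O = 4 (O = -2 + 6 = 4)
g = 17/3 (g = -(3 - 5*4)/3 = -(3 - 20)/3 = -⅓*(-17) = 17/3 ≈ 5.6667)
(21*g)*(-1 + 5)² = (21*(17/3))*(-1 + 5)² = 119*4² = 119*16 = 1904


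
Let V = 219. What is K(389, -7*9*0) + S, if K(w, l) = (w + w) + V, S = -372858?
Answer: -371861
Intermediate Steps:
K(w, l) = 219 + 2*w (K(w, l) = (w + w) + 219 = 2*w + 219 = 219 + 2*w)
K(389, -7*9*0) + S = (219 + 2*389) - 372858 = (219 + 778) - 372858 = 997 - 372858 = -371861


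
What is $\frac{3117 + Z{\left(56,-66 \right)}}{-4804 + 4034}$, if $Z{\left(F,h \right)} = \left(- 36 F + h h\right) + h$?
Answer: $- \frac{5391}{770} \approx -7.0013$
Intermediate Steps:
$Z{\left(F,h \right)} = h + h^{2} - 36 F$ ($Z{\left(F,h \right)} = \left(- 36 F + h^{2}\right) + h = \left(h^{2} - 36 F\right) + h = h + h^{2} - 36 F$)
$\frac{3117 + Z{\left(56,-66 \right)}}{-4804 + 4034} = \frac{3117 - \left(2082 - 4356\right)}{-4804 + 4034} = \frac{3117 - -2274}{-770} = \left(3117 + 2274\right) \left(- \frac{1}{770}\right) = 5391 \left(- \frac{1}{770}\right) = - \frac{5391}{770}$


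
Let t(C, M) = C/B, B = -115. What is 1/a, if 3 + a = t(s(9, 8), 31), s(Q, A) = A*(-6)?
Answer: -115/297 ≈ -0.38721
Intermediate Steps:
s(Q, A) = -6*A
t(C, M) = -C/115 (t(C, M) = C/(-115) = C*(-1/115) = -C/115)
a = -297/115 (a = -3 - (-6)*8/115 = -3 - 1/115*(-48) = -3 + 48/115 = -297/115 ≈ -2.5826)
1/a = 1/(-297/115) = -115/297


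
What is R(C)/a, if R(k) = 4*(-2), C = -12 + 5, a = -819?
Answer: 8/819 ≈ 0.0097680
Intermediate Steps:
C = -7
R(k) = -8
R(C)/a = -8/(-819) = -8*(-1/819) = 8/819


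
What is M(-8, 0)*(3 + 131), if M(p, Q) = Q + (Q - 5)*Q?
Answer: 0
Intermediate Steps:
M(p, Q) = Q + Q*(-5 + Q) (M(p, Q) = Q + (-5 + Q)*Q = Q + Q*(-5 + Q))
M(-8, 0)*(3 + 131) = (0*(-4 + 0))*(3 + 131) = (0*(-4))*134 = 0*134 = 0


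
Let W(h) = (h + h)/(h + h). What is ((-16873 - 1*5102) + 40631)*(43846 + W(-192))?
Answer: 818009632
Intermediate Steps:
W(h) = 1 (W(h) = (2*h)/((2*h)) = (2*h)*(1/(2*h)) = 1)
((-16873 - 1*5102) + 40631)*(43846 + W(-192)) = ((-16873 - 1*5102) + 40631)*(43846 + 1) = ((-16873 - 5102) + 40631)*43847 = (-21975 + 40631)*43847 = 18656*43847 = 818009632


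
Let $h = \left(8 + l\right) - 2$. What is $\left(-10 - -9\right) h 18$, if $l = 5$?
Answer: $-198$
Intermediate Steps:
$h = 11$ ($h = \left(8 + 5\right) - 2 = 13 - 2 = 11$)
$\left(-10 - -9\right) h 18 = \left(-10 - -9\right) 11 \cdot 18 = \left(-10 + 9\right) 11 \cdot 18 = \left(-1\right) 11 \cdot 18 = \left(-11\right) 18 = -198$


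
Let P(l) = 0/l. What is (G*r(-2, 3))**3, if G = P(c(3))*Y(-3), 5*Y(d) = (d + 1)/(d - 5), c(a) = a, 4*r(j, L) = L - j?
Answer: 0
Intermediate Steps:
r(j, L) = -j/4 + L/4 (r(j, L) = (L - j)/4 = -j/4 + L/4)
P(l) = 0
Y(d) = (1 + d)/(5*(-5 + d)) (Y(d) = ((d + 1)/(d - 5))/5 = ((1 + d)/(-5 + d))/5 = (1 + d)/(5*(-5 + d)))
G = 0 (G = 0*((1 - 3)/(5*(-5 - 3))) = 0*((1/5)*(-2)/(-8)) = 0*((1/5)*(-1/8)*(-2)) = 0*(1/20) = 0)
(G*r(-2, 3))**3 = (0*(-1/4*(-2) + (1/4)*3))**3 = (0*(1/2 + 3/4))**3 = (0*(5/4))**3 = 0**3 = 0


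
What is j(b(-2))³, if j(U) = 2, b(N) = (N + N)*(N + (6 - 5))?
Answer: 8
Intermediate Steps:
b(N) = 2*N*(1 + N) (b(N) = (2*N)*(N + 1) = (2*N)*(1 + N) = 2*N*(1 + N))
j(b(-2))³ = 2³ = 8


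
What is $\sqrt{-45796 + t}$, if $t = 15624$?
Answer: $2 i \sqrt{7543} \approx 173.7 i$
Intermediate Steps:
$\sqrt{-45796 + t} = \sqrt{-45796 + 15624} = \sqrt{-30172} = 2 i \sqrt{7543}$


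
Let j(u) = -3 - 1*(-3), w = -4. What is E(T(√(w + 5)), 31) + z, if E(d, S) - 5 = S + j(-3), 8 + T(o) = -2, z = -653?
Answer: -617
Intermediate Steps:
j(u) = 0 (j(u) = -3 + 3 = 0)
T(o) = -10 (T(o) = -8 - 2 = -10)
E(d, S) = 5 + S (E(d, S) = 5 + (S + 0) = 5 + S)
E(T(√(w + 5)), 31) + z = (5 + 31) - 653 = 36 - 653 = -617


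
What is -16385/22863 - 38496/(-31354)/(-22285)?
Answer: -5724735535849/7987462148535 ≈ -0.71671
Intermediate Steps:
-16385/22863 - 38496/(-31354)/(-22285) = -16385*1/22863 - 38496*(-1/31354)*(-1/22285) = -16385/22863 + (19248/15677)*(-1/22285) = -16385/22863 - 19248/349361945 = -5724735535849/7987462148535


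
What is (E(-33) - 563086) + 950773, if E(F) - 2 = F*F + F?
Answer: 388745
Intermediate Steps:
E(F) = 2 + F + F² (E(F) = 2 + (F*F + F) = 2 + (F² + F) = 2 + (F + F²) = 2 + F + F²)
(E(-33) - 563086) + 950773 = ((2 - 33 + (-33)²) - 563086) + 950773 = ((2 - 33 + 1089) - 563086) + 950773 = (1058 - 563086) + 950773 = -562028 + 950773 = 388745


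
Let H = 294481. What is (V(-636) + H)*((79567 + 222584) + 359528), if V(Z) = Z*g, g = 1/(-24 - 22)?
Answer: 4481803966699/23 ≈ 1.9486e+11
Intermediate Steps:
g = -1/46 (g = 1/(-46) = -1/46 ≈ -0.021739)
V(Z) = -Z/46 (V(Z) = Z*(-1/46) = -Z/46)
(V(-636) + H)*((79567 + 222584) + 359528) = (-1/46*(-636) + 294481)*((79567 + 222584) + 359528) = (318/23 + 294481)*(302151 + 359528) = (6773381/23)*661679 = 4481803966699/23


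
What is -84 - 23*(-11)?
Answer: 169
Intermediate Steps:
-84 - 23*(-11) = -84 + 253 = 169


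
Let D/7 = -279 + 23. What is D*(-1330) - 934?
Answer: 2382426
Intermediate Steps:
D = -1792 (D = 7*(-279 + 23) = 7*(-256) = -1792)
D*(-1330) - 934 = -1792*(-1330) - 934 = 2383360 - 934 = 2382426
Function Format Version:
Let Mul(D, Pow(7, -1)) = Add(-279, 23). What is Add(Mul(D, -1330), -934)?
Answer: 2382426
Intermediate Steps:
D = -1792 (D = Mul(7, Add(-279, 23)) = Mul(7, -256) = -1792)
Add(Mul(D, -1330), -934) = Add(Mul(-1792, -1330), -934) = Add(2383360, -934) = 2382426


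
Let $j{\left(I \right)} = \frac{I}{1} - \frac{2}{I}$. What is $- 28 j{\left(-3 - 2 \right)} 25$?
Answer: $3220$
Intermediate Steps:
$j{\left(I \right)} = I - \frac{2}{I}$ ($j{\left(I \right)} = I 1 - \frac{2}{I} = I - \frac{2}{I}$)
$- 28 j{\left(-3 - 2 \right)} 25 = - 28 \left(\left(-3 - 2\right) - \frac{2}{-3 - 2}\right) 25 = - 28 \left(-5 - \frac{2}{-5}\right) 25 = - 28 \left(-5 - - \frac{2}{5}\right) 25 = - 28 \left(-5 + \frac{2}{5}\right) 25 = \left(-28\right) \left(- \frac{23}{5}\right) 25 = \frac{644}{5} \cdot 25 = 3220$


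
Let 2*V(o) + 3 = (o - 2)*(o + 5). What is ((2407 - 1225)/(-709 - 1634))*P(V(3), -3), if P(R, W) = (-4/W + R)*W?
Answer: 4531/781 ≈ 5.8015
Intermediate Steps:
V(o) = -3/2 + (-2 + o)*(5 + o)/2 (V(o) = -3/2 + ((o - 2)*(o + 5))/2 = -3/2 + ((-2 + o)*(5 + o))/2 = -3/2 + (-2 + o)*(5 + o)/2)
P(R, W) = W*(R - 4/W) (P(R, W) = (R - 4/W)*W = W*(R - 4/W))
((2407 - 1225)/(-709 - 1634))*P(V(3), -3) = ((2407 - 1225)/(-709 - 1634))*(-4 + (-13/2 + (½)*3² + (3/2)*3)*(-3)) = (1182/(-2343))*(-4 + (-13/2 + (½)*9 + 9/2)*(-3)) = (1182*(-1/2343))*(-4 + (-13/2 + 9/2 + 9/2)*(-3)) = -394*(-4 + (5/2)*(-3))/781 = -394*(-4 - 15/2)/781 = -394/781*(-23/2) = 4531/781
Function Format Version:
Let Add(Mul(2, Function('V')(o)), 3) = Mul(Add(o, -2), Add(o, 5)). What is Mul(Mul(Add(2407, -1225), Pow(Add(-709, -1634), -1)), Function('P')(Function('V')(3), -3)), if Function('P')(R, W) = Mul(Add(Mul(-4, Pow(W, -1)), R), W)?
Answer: Rational(4531, 781) ≈ 5.8015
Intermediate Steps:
Function('V')(o) = Add(Rational(-3, 2), Mul(Rational(1, 2), Add(-2, o), Add(5, o))) (Function('V')(o) = Add(Rational(-3, 2), Mul(Rational(1, 2), Mul(Add(o, -2), Add(o, 5)))) = Add(Rational(-3, 2), Mul(Rational(1, 2), Mul(Add(-2, o), Add(5, o)))) = Add(Rational(-3, 2), Mul(Rational(1, 2), Add(-2, o), Add(5, o))))
Function('P')(R, W) = Mul(W, Add(R, Mul(-4, Pow(W, -1)))) (Function('P')(R, W) = Mul(Add(R, Mul(-4, Pow(W, -1))), W) = Mul(W, Add(R, Mul(-4, Pow(W, -1)))))
Mul(Mul(Add(2407, -1225), Pow(Add(-709, -1634), -1)), Function('P')(Function('V')(3), -3)) = Mul(Mul(Add(2407, -1225), Pow(Add(-709, -1634), -1)), Add(-4, Mul(Add(Rational(-13, 2), Mul(Rational(1, 2), Pow(3, 2)), Mul(Rational(3, 2), 3)), -3))) = Mul(Mul(1182, Pow(-2343, -1)), Add(-4, Mul(Add(Rational(-13, 2), Mul(Rational(1, 2), 9), Rational(9, 2)), -3))) = Mul(Mul(1182, Rational(-1, 2343)), Add(-4, Mul(Add(Rational(-13, 2), Rational(9, 2), Rational(9, 2)), -3))) = Mul(Rational(-394, 781), Add(-4, Mul(Rational(5, 2), -3))) = Mul(Rational(-394, 781), Add(-4, Rational(-15, 2))) = Mul(Rational(-394, 781), Rational(-23, 2)) = Rational(4531, 781)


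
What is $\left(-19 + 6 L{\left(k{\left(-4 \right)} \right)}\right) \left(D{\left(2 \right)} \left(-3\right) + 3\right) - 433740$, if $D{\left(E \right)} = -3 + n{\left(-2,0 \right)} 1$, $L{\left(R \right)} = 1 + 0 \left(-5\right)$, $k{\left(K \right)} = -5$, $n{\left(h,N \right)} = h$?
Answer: $-433974$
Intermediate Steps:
$L{\left(R \right)} = 1$ ($L{\left(R \right)} = 1 + 0 = 1$)
$D{\left(E \right)} = -5$ ($D{\left(E \right)} = -3 - 2 = -5$)
$\left(-19 + 6 L{\left(k{\left(-4 \right)} \right)}\right) \left(D{\left(2 \right)} \left(-3\right) + 3\right) - 433740 = \left(-19 + 6 \cdot 1\right) \left(\left(-5\right) \left(-3\right) + 3\right) - 433740 = \left(-19 + 6\right) \left(15 + 3\right) - 433740 = \left(-13\right) 18 - 433740 = -234 - 433740 = -433974$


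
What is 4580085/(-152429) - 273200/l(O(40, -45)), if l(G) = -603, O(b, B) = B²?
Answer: 38881811545/91914687 ≈ 423.02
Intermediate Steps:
4580085/(-152429) - 273200/l(O(40, -45)) = 4580085/(-152429) - 273200/(-603) = 4580085*(-1/152429) - 273200*(-1/603) = -4580085/152429 + 273200/603 = 38881811545/91914687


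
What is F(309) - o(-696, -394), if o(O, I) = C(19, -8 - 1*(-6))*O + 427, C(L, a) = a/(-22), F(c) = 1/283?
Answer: -1132272/3113 ≈ -363.72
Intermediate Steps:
F(c) = 1/283
C(L, a) = -a/22 (C(L, a) = a*(-1/22) = -a/22)
o(O, I) = 427 + O/11 (o(O, I) = (-(-8 - 1*(-6))/22)*O + 427 = (-(-8 + 6)/22)*O + 427 = (-1/22*(-2))*O + 427 = O/11 + 427 = 427 + O/11)
F(309) - o(-696, -394) = 1/283 - (427 + (1/11)*(-696)) = 1/283 - (427 - 696/11) = 1/283 - 1*4001/11 = 1/283 - 4001/11 = -1132272/3113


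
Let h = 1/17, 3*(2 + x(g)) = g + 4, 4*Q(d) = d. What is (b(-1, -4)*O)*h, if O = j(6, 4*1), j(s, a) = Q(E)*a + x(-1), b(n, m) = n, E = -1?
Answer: 2/17 ≈ 0.11765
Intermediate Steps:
Q(d) = d/4
x(g) = -⅔ + g/3 (x(g) = -2 + (g + 4)/3 = -2 + (4 + g)/3 = -2 + (4/3 + g/3) = -⅔ + g/3)
h = 1/17 ≈ 0.058824
j(s, a) = -1 - a/4 (j(s, a) = ((¼)*(-1))*a + (-⅔ + (⅓)*(-1)) = -a/4 + (-⅔ - ⅓) = -a/4 - 1 = -1 - a/4)
O = -2 (O = -1 - 1 = -2)
(b(-1, -4)*O)*h = -1*(-2)*(1/17) = 2*(1/17) = 2/17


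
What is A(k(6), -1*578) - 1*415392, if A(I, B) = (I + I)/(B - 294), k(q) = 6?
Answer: -90555459/218 ≈ -4.1539e+5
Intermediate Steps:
A(I, B) = 2*I/(-294 + B) (A(I, B) = (2*I)/(-294 + B) = 2*I/(-294 + B))
A(k(6), -1*578) - 1*415392 = 2*6/(-294 - 1*578) - 1*415392 = 2*6/(-294 - 578) - 415392 = 2*6/(-872) - 415392 = 2*6*(-1/872) - 415392 = -3/218 - 415392 = -90555459/218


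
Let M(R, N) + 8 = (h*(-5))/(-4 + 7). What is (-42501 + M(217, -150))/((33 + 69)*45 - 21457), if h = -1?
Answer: 127522/50601 ≈ 2.5201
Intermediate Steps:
M(R, N) = -19/3 (M(R, N) = -8 + (-1*(-5))/(-4 + 7) = -8 + 5/3 = -19/3)
(-42501 + M(217, -150))/((33 + 69)*45 - 21457) = (-42501 - 19/3)/((33 + 69)*45 - 21457) = -127522/(3*(102*45 - 21457)) = -127522/(3*(4590 - 21457)) = -127522/3/(-16867) = -127522/3*(-1/16867) = 127522/50601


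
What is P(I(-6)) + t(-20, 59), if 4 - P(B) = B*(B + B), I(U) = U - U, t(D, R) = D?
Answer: -16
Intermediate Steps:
I(U) = 0
P(B) = 4 - 2*B**2 (P(B) = 4 - B*(B + B) = 4 - B*2*B = 4 - 2*B**2)
P(I(-6)) + t(-20, 59) = (4 - 2*0**2) - 20 = (4 - 2*0) - 20 = (4 + 0) - 20 = 4 - 20 = -16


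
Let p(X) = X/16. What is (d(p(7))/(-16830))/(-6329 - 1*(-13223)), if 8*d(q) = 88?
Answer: -1/10547820 ≈ -9.4806e-8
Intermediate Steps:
p(X) = X/16 (p(X) = X*(1/16) = X/16)
d(q) = 11 (d(q) = (⅛)*88 = 11)
(d(p(7))/(-16830))/(-6329 - 1*(-13223)) = (11/(-16830))/(-6329 - 1*(-13223)) = (11*(-1/16830))/(-6329 + 13223) = -1/1530/6894 = -1/1530*1/6894 = -1/10547820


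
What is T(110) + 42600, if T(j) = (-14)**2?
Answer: 42796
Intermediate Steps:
T(j) = 196
T(110) + 42600 = 196 + 42600 = 42796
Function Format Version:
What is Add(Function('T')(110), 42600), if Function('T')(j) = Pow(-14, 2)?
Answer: 42796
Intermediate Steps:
Function('T')(j) = 196
Add(Function('T')(110), 42600) = Add(196, 42600) = 42796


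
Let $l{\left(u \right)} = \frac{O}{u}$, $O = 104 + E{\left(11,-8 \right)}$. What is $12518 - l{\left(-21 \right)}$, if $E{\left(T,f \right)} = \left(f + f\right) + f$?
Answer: $\frac{262958}{21} \approx 12522.0$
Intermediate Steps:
$E{\left(T,f \right)} = 3 f$ ($E{\left(T,f \right)} = 2 f + f = 3 f$)
$O = 80$ ($O = 104 + 3 \left(-8\right) = 104 - 24 = 80$)
$l{\left(u \right)} = \frac{80}{u}$
$12518 - l{\left(-21 \right)} = 12518 - \frac{80}{-21} = 12518 - 80 \left(- \frac{1}{21}\right) = 12518 - - \frac{80}{21} = 12518 + \frac{80}{21} = \frac{262958}{21}$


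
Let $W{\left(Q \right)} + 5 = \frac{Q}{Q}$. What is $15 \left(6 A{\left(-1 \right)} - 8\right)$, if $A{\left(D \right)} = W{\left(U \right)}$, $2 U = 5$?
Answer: $-480$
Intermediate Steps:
$U = \frac{5}{2}$ ($U = \frac{1}{2} \cdot 5 = \frac{5}{2} \approx 2.5$)
$W{\left(Q \right)} = -4$ ($W{\left(Q \right)} = -5 + \frac{Q}{Q} = -5 + 1 = -4$)
$A{\left(D \right)} = -4$
$15 \left(6 A{\left(-1 \right)} - 8\right) = 15 \left(6 \left(-4\right) - 8\right) = 15 \left(-24 - 8\right) = 15 \left(-32\right) = -480$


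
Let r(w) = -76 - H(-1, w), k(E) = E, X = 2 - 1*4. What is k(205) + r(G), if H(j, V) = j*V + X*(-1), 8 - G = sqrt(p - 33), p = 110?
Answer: 135 - sqrt(77) ≈ 126.23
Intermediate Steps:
X = -2 (X = 2 - 4 = -2)
G = 8 - sqrt(77) (G = 8 - sqrt(110 - 33) = 8 - sqrt(77) ≈ -0.77496)
H(j, V) = 2 + V*j (H(j, V) = j*V - 2*(-1) = V*j + 2 = 2 + V*j)
r(w) = -78 + w (r(w) = -76 - (2 + w*(-1)) = -76 - (2 - w) = -76 + (-2 + w) = -78 + w)
k(205) + r(G) = 205 + (-78 + (8 - sqrt(77))) = 205 + (-70 - sqrt(77)) = 135 - sqrt(77)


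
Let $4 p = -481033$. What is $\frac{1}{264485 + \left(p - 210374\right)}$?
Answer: $- \frac{4}{264589} \approx -1.5118 \cdot 10^{-5}$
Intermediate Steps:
$p = - \frac{481033}{4}$ ($p = \frac{1}{4} \left(-481033\right) = - \frac{481033}{4} \approx -1.2026 \cdot 10^{5}$)
$\frac{1}{264485 + \left(p - 210374\right)} = \frac{1}{264485 - \frac{1322529}{4}} = \frac{1}{- \frac{264589}{4}} = - \frac{4}{264589}$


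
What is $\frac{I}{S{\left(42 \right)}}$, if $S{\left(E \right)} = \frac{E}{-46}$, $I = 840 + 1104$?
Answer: $- \frac{14904}{7} \approx -2129.1$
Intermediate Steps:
$I = 1944$
$S{\left(E \right)} = - \frac{E}{46}$ ($S{\left(E \right)} = E \left(- \frac{1}{46}\right) = - \frac{E}{46}$)
$\frac{I}{S{\left(42 \right)}} = \frac{1944}{\left(- \frac{1}{46}\right) 42} = \frac{1944}{- \frac{21}{23}} = 1944 \left(- \frac{23}{21}\right) = - \frac{14904}{7}$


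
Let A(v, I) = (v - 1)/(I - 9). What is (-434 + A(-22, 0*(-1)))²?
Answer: 15077689/81 ≈ 1.8614e+5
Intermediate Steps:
A(v, I) = (-1 + v)/(-9 + I)
(-434 + A(-22, 0*(-1)))² = (-434 + (-1 - 22)/(-9 + 0*(-1)))² = (-434 - 23/(-9 + 0))² = (-434 - 23/(-9))² = (-434 - ⅑*(-23))² = (-434 + 23/9)² = (-3883/9)² = 15077689/81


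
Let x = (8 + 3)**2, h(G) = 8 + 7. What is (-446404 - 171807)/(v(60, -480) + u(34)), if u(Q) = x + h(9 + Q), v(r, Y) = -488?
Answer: 56201/32 ≈ 1756.3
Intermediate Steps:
h(G) = 15
x = 121 (x = 11**2 = 121)
u(Q) = 136 (u(Q) = 121 + 15 = 136)
(-446404 - 171807)/(v(60, -480) + u(34)) = (-446404 - 171807)/(-488 + 136) = -618211/(-352) = -618211*(-1/352) = 56201/32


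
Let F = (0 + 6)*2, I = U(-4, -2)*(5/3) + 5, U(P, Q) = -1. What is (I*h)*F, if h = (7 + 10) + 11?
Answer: 1120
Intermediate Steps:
h = 28 (h = 17 + 11 = 28)
I = 10/3 (I = -5/3 + 5 = 10/3 ≈ 3.3333)
F = 12 (F = 6*2 = 12)
(I*h)*F = ((10/3)*28)*12 = (280/3)*12 = 1120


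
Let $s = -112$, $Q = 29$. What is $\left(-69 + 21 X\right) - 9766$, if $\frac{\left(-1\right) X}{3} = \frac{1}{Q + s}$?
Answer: $- \frac{816242}{83} \approx -9834.2$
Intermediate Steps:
$X = \frac{3}{83}$ ($X = - \frac{3}{29 - 112} = - \frac{3}{-83} = \left(-3\right) \left(- \frac{1}{83}\right) = \frac{3}{83} \approx 0.036145$)
$\left(-69 + 21 X\right) - 9766 = \left(-69 + 21 \cdot \frac{3}{83}\right) - 9766 = \left(-69 + \frac{63}{83}\right) - 9766 = - \frac{5664}{83} - 9766 = - \frac{816242}{83}$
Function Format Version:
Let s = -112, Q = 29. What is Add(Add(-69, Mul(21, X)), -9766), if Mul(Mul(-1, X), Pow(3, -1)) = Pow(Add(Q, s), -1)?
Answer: Rational(-816242, 83) ≈ -9834.2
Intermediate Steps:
X = Rational(3, 83) (X = Mul(-3, Pow(Add(29, -112), -1)) = Mul(-3, Pow(-83, -1)) = Mul(-3, Rational(-1, 83)) = Rational(3, 83) ≈ 0.036145)
Add(Add(-69, Mul(21, X)), -9766) = Add(Add(-69, Mul(21, Rational(3, 83))), -9766) = Add(Add(-69, Rational(63, 83)), -9766) = Add(Rational(-5664, 83), -9766) = Rational(-816242, 83)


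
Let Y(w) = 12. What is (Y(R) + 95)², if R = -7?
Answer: 11449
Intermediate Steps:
(Y(R) + 95)² = (12 + 95)² = 107² = 11449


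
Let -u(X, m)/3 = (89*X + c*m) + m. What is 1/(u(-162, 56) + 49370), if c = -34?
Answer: 1/98168 ≈ 1.0187e-5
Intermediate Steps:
u(X, m) = -267*X + 99*m (u(X, m) = -3*((89*X - 34*m) + m) = -3*((-34*m + 89*X) + m) = -3*(-33*m + 89*X) = -267*X + 99*m)
1/(u(-162, 56) + 49370) = 1/((-267*(-162) + 99*56) + 49370) = 1/((43254 + 5544) + 49370) = 1/(48798 + 49370) = 1/98168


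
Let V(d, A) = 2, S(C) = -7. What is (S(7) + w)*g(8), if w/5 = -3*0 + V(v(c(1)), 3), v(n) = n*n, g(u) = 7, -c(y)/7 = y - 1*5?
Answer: 21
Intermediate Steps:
c(y) = 35 - 7*y (c(y) = -7*(y - 1*5) = -7*(y - 5) = -7*(-5 + y) = 35 - 7*y)
v(n) = n²
w = 10 (w = 5*(-3*0 + 2) = 5*(0 + 2) = 5*2 = 10)
(S(7) + w)*g(8) = (-7 + 10)*7 = 3*7 = 21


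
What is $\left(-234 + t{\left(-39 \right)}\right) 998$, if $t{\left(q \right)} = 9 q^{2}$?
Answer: $13428090$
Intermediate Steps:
$\left(-234 + t{\left(-39 \right)}\right) 998 = \left(-234 + 9 \left(-39\right)^{2}\right) 998 = \left(-234 + 9 \cdot 1521\right) 998 = \left(-234 + 13689\right) 998 = 13455 \cdot 998 = 13428090$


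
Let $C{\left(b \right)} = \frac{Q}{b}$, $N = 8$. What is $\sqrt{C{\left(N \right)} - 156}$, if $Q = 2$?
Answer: $\frac{i \sqrt{623}}{2} \approx 12.48 i$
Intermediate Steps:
$C{\left(b \right)} = \frac{2}{b}$
$\sqrt{C{\left(N \right)} - 156} = \sqrt{\frac{2}{8} - 156} = \sqrt{2 \cdot \frac{1}{8} - 156} = \sqrt{\frac{1}{4} - 156} = \sqrt{- \frac{623}{4}} = \frac{i \sqrt{623}}{2}$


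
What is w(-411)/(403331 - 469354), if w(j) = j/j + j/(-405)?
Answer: -272/8913105 ≈ -3.0517e-5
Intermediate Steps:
w(j) = 1 - j/405 (w(j) = 1 + j*(-1/405) = 1 - j/405)
w(-411)/(403331 - 469354) = (1 - 1/405*(-411))/(403331 - 469354) = (1 + 137/135)/(-66023) = (272/135)*(-1/66023) = -272/8913105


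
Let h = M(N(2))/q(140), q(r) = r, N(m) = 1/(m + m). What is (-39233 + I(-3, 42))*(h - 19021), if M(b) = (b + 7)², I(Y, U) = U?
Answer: 1669779545009/2240 ≈ 7.4544e+8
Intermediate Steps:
N(m) = 1/(2*m)
M(b) = (7 + b)²
h = 841/2240 (h = (7 + (½)/2)²/140 = (7 + (½)*(½))²*(1/140) = (7 + ¼)²*(1/140) = (29/4)²*(1/140) = (841/16)*(1/140) = 841/2240 ≈ 0.37545)
(-39233 + I(-3, 42))*(h - 19021) = (-39233 + 42)*(841/2240 - 19021) = -39191*(-42606199/2240) = 1669779545009/2240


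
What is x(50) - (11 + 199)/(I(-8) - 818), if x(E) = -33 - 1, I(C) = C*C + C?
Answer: -4283/127 ≈ -33.724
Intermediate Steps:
I(C) = C + C² (I(C) = C² + C = C + C²)
x(E) = -34
x(50) - (11 + 199)/(I(-8) - 818) = -34 - (11 + 199)/(-8*(1 - 8) - 818) = -34 - 210/(-8*(-7) - 818) = -34 - 210/(56 - 818) = -34 - 210/(-762) = -34 - 210*(-1)/762 = -34 - 1*(-35/127) = -34 + 35/127 = -4283/127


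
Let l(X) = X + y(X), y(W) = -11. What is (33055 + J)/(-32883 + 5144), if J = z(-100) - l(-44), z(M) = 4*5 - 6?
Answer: -33124/27739 ≈ -1.1941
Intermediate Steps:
z(M) = 14 (z(M) = 20 - 6 = 14)
l(X) = -11 + X (l(X) = X - 11 = -11 + X)
J = 69 (J = 14 - (-11 - 44) = 14 - 1*(-55) = 14 + 55 = 69)
(33055 + J)/(-32883 + 5144) = (33055 + 69)/(-32883 + 5144) = 33124/(-27739) = 33124*(-1/27739) = -33124/27739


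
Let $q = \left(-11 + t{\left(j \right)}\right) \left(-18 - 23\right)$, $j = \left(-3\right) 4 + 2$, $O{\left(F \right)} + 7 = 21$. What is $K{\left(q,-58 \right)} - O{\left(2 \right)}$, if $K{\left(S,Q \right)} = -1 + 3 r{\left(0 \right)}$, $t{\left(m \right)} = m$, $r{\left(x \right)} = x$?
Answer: $-15$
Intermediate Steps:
$O{\left(F \right)} = 14$ ($O{\left(F \right)} = -7 + 21 = 14$)
$j = -10$ ($j = -12 + 2 = -10$)
$q = 861$ ($q = \left(-11 - 10\right) \left(-18 - 23\right) = \left(-21\right) \left(-41\right) = 861$)
$K{\left(S,Q \right)} = -1$ ($K{\left(S,Q \right)} = -1 + 3 \cdot 0 = -1 + 0 = -1$)
$K{\left(q,-58 \right)} - O{\left(2 \right)} = -1 - 14 = -15$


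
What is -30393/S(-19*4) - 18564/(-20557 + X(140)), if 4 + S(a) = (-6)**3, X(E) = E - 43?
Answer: 948371/6820 ≈ 139.06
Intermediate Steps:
X(E) = -43 + E
S(a) = -220 (S(a) = -4 + (-6)**3 = -4 - 216 = -220)
-30393/S(-19*4) - 18564/(-20557 + X(140)) = -30393/(-220) - 18564/(-20557 + (-43 + 140)) = -30393*(-1/220) - 18564/(-20557 + 97) = 2763/20 - 18564/(-20460) = 2763/20 - 18564*(-1/20460) = 2763/20 + 1547/1705 = 948371/6820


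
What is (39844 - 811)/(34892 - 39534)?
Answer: -39033/4642 ≈ -8.4087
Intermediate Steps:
(39844 - 811)/(34892 - 39534) = 39033/(-4642) = 39033*(-1/4642) = -39033/4642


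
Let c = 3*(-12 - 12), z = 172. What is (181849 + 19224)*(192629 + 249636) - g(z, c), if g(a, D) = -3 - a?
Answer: 88927550520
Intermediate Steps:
c = -72 (c = 3*(-24) = -72)
(181849 + 19224)*(192629 + 249636) - g(z, c) = (181849 + 19224)*(192629 + 249636) - (-3 - 1*172) = 201073*442265 - (-3 - 172) = 88927550345 - 1*(-175) = 88927550345 + 175 = 88927550520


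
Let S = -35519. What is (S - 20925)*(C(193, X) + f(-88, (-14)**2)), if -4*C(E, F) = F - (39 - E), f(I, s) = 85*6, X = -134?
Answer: -28504220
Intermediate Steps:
f(I, s) = 510
C(E, F) = 39/4 - E/4 - F/4 (C(E, F) = -(F - (39 - E))/4 = -(F + (-39 + E))/4 = -(-39 + E + F)/4 = 39/4 - E/4 - F/4)
(S - 20925)*(C(193, X) + f(-88, (-14)**2)) = (-35519 - 20925)*((39/4 - 1/4*193 - 1/4*(-134)) + 510) = -56444*((39/4 - 193/4 + 67/2) + 510) = -56444*(-5 + 510) = -56444*505 = -28504220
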